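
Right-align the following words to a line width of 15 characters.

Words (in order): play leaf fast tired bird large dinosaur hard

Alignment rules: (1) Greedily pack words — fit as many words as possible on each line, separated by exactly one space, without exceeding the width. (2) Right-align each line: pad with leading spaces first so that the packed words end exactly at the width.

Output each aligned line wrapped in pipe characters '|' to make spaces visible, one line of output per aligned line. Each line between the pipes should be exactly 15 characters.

Line 1: ['play', 'leaf', 'fast'] (min_width=14, slack=1)
Line 2: ['tired', 'bird'] (min_width=10, slack=5)
Line 3: ['large', 'dinosaur'] (min_width=14, slack=1)
Line 4: ['hard'] (min_width=4, slack=11)

Answer: | play leaf fast|
|     tired bird|
| large dinosaur|
|           hard|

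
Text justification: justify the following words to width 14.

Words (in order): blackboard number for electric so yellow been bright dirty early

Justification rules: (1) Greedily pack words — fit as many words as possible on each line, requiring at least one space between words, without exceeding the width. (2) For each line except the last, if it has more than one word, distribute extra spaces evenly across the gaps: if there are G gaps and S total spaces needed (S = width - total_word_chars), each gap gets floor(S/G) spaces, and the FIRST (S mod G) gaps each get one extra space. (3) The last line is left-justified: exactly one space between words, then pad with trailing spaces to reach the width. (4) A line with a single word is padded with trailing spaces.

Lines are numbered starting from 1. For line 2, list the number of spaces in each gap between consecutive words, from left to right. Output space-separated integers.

Answer: 5

Derivation:
Line 1: ['blackboard'] (min_width=10, slack=4)
Line 2: ['number', 'for'] (min_width=10, slack=4)
Line 3: ['electric', 'so'] (min_width=11, slack=3)
Line 4: ['yellow', 'been'] (min_width=11, slack=3)
Line 5: ['bright', 'dirty'] (min_width=12, slack=2)
Line 6: ['early'] (min_width=5, slack=9)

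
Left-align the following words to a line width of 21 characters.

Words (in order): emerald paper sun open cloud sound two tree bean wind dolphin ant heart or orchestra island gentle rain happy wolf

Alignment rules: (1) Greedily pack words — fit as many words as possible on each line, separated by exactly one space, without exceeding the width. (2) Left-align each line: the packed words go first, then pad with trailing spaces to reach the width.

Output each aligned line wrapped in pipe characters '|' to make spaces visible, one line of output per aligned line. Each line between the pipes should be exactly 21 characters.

Line 1: ['emerald', 'paper', 'sun'] (min_width=17, slack=4)
Line 2: ['open', 'cloud', 'sound', 'two'] (min_width=20, slack=1)
Line 3: ['tree', 'bean', 'wind'] (min_width=14, slack=7)
Line 4: ['dolphin', 'ant', 'heart', 'or'] (min_width=20, slack=1)
Line 5: ['orchestra', 'island'] (min_width=16, slack=5)
Line 6: ['gentle', 'rain', 'happy'] (min_width=17, slack=4)
Line 7: ['wolf'] (min_width=4, slack=17)

Answer: |emerald paper sun    |
|open cloud sound two |
|tree bean wind       |
|dolphin ant heart or |
|orchestra island     |
|gentle rain happy    |
|wolf                 |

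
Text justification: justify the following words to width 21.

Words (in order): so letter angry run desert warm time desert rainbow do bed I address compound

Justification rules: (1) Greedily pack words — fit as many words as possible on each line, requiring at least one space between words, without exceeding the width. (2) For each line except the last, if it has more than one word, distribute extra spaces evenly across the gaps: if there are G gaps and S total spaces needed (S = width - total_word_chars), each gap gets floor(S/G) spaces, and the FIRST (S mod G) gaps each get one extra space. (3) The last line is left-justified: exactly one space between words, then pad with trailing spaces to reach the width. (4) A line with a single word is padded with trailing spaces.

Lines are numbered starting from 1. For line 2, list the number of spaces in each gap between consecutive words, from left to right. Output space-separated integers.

Answer: 4 3

Derivation:
Line 1: ['so', 'letter', 'angry', 'run'] (min_width=19, slack=2)
Line 2: ['desert', 'warm', 'time'] (min_width=16, slack=5)
Line 3: ['desert', 'rainbow', 'do', 'bed'] (min_width=21, slack=0)
Line 4: ['I', 'address', 'compound'] (min_width=18, slack=3)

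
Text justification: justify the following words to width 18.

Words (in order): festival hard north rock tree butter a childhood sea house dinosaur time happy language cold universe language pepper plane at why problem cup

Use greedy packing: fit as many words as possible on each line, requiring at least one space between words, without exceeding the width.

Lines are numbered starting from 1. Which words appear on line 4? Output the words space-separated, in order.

Line 1: ['festival', 'hard'] (min_width=13, slack=5)
Line 2: ['north', 'rock', 'tree'] (min_width=15, slack=3)
Line 3: ['butter', 'a', 'childhood'] (min_width=18, slack=0)
Line 4: ['sea', 'house', 'dinosaur'] (min_width=18, slack=0)
Line 5: ['time', 'happy'] (min_width=10, slack=8)
Line 6: ['language', 'cold'] (min_width=13, slack=5)
Line 7: ['universe', 'language'] (min_width=17, slack=1)
Line 8: ['pepper', 'plane', 'at'] (min_width=15, slack=3)
Line 9: ['why', 'problem', 'cup'] (min_width=15, slack=3)

Answer: sea house dinosaur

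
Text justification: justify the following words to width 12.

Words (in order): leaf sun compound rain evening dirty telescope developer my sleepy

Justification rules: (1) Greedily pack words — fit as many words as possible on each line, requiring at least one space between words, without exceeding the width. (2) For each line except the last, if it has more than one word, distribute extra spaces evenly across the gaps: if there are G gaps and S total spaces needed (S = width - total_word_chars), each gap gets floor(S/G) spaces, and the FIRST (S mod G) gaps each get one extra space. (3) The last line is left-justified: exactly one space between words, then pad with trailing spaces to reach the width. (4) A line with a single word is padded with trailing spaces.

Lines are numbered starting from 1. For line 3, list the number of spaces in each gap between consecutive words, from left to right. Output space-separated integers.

Line 1: ['leaf', 'sun'] (min_width=8, slack=4)
Line 2: ['compound'] (min_width=8, slack=4)
Line 3: ['rain', 'evening'] (min_width=12, slack=0)
Line 4: ['dirty'] (min_width=5, slack=7)
Line 5: ['telescope'] (min_width=9, slack=3)
Line 6: ['developer', 'my'] (min_width=12, slack=0)
Line 7: ['sleepy'] (min_width=6, slack=6)

Answer: 1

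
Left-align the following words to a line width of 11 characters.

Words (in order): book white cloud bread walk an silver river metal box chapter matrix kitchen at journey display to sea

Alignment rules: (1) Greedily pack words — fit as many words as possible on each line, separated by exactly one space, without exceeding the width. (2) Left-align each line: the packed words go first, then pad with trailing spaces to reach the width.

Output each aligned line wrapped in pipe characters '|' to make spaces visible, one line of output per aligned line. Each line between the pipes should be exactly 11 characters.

Answer: |book white |
|cloud bread|
|walk an    |
|silver     |
|river metal|
|box chapter|
|matrix     |
|kitchen at |
|journey    |
|display to |
|sea        |

Derivation:
Line 1: ['book', 'white'] (min_width=10, slack=1)
Line 2: ['cloud', 'bread'] (min_width=11, slack=0)
Line 3: ['walk', 'an'] (min_width=7, slack=4)
Line 4: ['silver'] (min_width=6, slack=5)
Line 5: ['river', 'metal'] (min_width=11, slack=0)
Line 6: ['box', 'chapter'] (min_width=11, slack=0)
Line 7: ['matrix'] (min_width=6, slack=5)
Line 8: ['kitchen', 'at'] (min_width=10, slack=1)
Line 9: ['journey'] (min_width=7, slack=4)
Line 10: ['display', 'to'] (min_width=10, slack=1)
Line 11: ['sea'] (min_width=3, slack=8)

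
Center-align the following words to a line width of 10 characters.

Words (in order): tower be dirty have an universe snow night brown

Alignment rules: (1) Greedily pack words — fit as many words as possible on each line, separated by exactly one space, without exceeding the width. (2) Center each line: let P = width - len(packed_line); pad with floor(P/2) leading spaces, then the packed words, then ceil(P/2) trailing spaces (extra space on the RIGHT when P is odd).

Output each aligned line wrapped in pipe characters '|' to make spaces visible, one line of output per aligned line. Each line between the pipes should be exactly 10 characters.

Line 1: ['tower', 'be'] (min_width=8, slack=2)
Line 2: ['dirty', 'have'] (min_width=10, slack=0)
Line 3: ['an'] (min_width=2, slack=8)
Line 4: ['universe'] (min_width=8, slack=2)
Line 5: ['snow', 'night'] (min_width=10, slack=0)
Line 6: ['brown'] (min_width=5, slack=5)

Answer: | tower be |
|dirty have|
|    an    |
| universe |
|snow night|
|  brown   |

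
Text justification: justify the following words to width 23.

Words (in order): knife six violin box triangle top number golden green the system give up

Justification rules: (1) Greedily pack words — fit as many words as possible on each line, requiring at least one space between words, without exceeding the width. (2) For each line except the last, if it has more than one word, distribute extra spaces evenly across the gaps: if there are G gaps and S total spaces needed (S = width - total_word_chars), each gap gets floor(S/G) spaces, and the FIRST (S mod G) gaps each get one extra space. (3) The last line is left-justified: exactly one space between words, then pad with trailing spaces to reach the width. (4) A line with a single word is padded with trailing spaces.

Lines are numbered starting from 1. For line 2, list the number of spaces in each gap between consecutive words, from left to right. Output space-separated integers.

Line 1: ['knife', 'six', 'violin', 'box'] (min_width=20, slack=3)
Line 2: ['triangle', 'top', 'number'] (min_width=19, slack=4)
Line 3: ['golden', 'green', 'the', 'system'] (min_width=23, slack=0)
Line 4: ['give', 'up'] (min_width=7, slack=16)

Answer: 3 3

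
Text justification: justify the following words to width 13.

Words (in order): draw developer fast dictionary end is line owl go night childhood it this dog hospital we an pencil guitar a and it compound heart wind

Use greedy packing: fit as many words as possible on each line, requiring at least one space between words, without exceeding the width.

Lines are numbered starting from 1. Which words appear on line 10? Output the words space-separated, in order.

Answer: an pencil

Derivation:
Line 1: ['draw'] (min_width=4, slack=9)
Line 2: ['developer'] (min_width=9, slack=4)
Line 3: ['fast'] (min_width=4, slack=9)
Line 4: ['dictionary'] (min_width=10, slack=3)
Line 5: ['end', 'is', 'line'] (min_width=11, slack=2)
Line 6: ['owl', 'go', 'night'] (min_width=12, slack=1)
Line 7: ['childhood', 'it'] (min_width=12, slack=1)
Line 8: ['this', 'dog'] (min_width=8, slack=5)
Line 9: ['hospital', 'we'] (min_width=11, slack=2)
Line 10: ['an', 'pencil'] (min_width=9, slack=4)
Line 11: ['guitar', 'a', 'and'] (min_width=12, slack=1)
Line 12: ['it', 'compound'] (min_width=11, slack=2)
Line 13: ['heart', 'wind'] (min_width=10, slack=3)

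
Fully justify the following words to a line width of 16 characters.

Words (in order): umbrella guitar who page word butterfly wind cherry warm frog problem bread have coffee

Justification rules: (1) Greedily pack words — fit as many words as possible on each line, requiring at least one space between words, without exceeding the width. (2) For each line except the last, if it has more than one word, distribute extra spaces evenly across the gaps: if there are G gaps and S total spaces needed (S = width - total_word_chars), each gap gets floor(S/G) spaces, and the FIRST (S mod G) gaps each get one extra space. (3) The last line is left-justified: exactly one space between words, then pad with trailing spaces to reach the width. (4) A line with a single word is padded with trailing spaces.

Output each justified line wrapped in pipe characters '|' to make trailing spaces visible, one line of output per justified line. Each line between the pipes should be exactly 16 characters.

Answer: |umbrella  guitar|
|who   page  word|
|butterfly   wind|
|cherry warm frog|
|problem    bread|
|have coffee     |

Derivation:
Line 1: ['umbrella', 'guitar'] (min_width=15, slack=1)
Line 2: ['who', 'page', 'word'] (min_width=13, slack=3)
Line 3: ['butterfly', 'wind'] (min_width=14, slack=2)
Line 4: ['cherry', 'warm', 'frog'] (min_width=16, slack=0)
Line 5: ['problem', 'bread'] (min_width=13, slack=3)
Line 6: ['have', 'coffee'] (min_width=11, slack=5)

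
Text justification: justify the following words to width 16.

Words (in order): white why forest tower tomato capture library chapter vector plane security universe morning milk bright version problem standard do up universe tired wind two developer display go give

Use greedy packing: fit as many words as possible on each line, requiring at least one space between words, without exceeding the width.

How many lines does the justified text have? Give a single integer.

Answer: 13

Derivation:
Line 1: ['white', 'why', 'forest'] (min_width=16, slack=0)
Line 2: ['tower', 'tomato'] (min_width=12, slack=4)
Line 3: ['capture', 'library'] (min_width=15, slack=1)
Line 4: ['chapter', 'vector'] (min_width=14, slack=2)
Line 5: ['plane', 'security'] (min_width=14, slack=2)
Line 6: ['universe', 'morning'] (min_width=16, slack=0)
Line 7: ['milk', 'bright'] (min_width=11, slack=5)
Line 8: ['version', 'problem'] (min_width=15, slack=1)
Line 9: ['standard', 'do', 'up'] (min_width=14, slack=2)
Line 10: ['universe', 'tired'] (min_width=14, slack=2)
Line 11: ['wind', 'two'] (min_width=8, slack=8)
Line 12: ['developer'] (min_width=9, slack=7)
Line 13: ['display', 'go', 'give'] (min_width=15, slack=1)
Total lines: 13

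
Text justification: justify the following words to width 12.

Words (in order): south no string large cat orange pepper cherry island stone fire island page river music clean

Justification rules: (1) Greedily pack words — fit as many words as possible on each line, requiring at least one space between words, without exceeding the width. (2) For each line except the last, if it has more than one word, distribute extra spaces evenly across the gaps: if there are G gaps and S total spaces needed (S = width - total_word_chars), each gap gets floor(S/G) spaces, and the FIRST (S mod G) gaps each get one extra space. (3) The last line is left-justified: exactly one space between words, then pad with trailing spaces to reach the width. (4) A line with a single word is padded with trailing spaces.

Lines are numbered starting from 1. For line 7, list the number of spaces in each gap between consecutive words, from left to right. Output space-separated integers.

Line 1: ['south', 'no'] (min_width=8, slack=4)
Line 2: ['string', 'large'] (min_width=12, slack=0)
Line 3: ['cat', 'orange'] (min_width=10, slack=2)
Line 4: ['pepper'] (min_width=6, slack=6)
Line 5: ['cherry'] (min_width=6, slack=6)
Line 6: ['island', 'stone'] (min_width=12, slack=0)
Line 7: ['fire', 'island'] (min_width=11, slack=1)
Line 8: ['page', 'river'] (min_width=10, slack=2)
Line 9: ['music', 'clean'] (min_width=11, slack=1)

Answer: 2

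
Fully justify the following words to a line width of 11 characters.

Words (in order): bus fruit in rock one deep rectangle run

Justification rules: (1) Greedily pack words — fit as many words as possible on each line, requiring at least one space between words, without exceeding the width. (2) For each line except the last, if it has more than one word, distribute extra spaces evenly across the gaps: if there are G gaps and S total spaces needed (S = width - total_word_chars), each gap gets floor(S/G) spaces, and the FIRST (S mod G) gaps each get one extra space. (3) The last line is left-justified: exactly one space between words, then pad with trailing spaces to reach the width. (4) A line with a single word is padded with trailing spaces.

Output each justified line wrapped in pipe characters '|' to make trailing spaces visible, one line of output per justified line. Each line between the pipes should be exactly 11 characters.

Answer: |bus   fruit|
|in rock one|
|deep       |
|rectangle  |
|run        |

Derivation:
Line 1: ['bus', 'fruit'] (min_width=9, slack=2)
Line 2: ['in', 'rock', 'one'] (min_width=11, slack=0)
Line 3: ['deep'] (min_width=4, slack=7)
Line 4: ['rectangle'] (min_width=9, slack=2)
Line 5: ['run'] (min_width=3, slack=8)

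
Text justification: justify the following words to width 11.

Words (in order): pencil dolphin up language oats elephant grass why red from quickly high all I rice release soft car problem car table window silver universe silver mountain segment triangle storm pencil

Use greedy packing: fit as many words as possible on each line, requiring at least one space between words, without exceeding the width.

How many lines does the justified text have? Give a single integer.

Line 1: ['pencil'] (min_width=6, slack=5)
Line 2: ['dolphin', 'up'] (min_width=10, slack=1)
Line 3: ['language'] (min_width=8, slack=3)
Line 4: ['oats'] (min_width=4, slack=7)
Line 5: ['elephant'] (min_width=8, slack=3)
Line 6: ['grass', 'why'] (min_width=9, slack=2)
Line 7: ['red', 'from'] (min_width=8, slack=3)
Line 8: ['quickly'] (min_width=7, slack=4)
Line 9: ['high', 'all', 'I'] (min_width=10, slack=1)
Line 10: ['rice'] (min_width=4, slack=7)
Line 11: ['release'] (min_width=7, slack=4)
Line 12: ['soft', 'car'] (min_width=8, slack=3)
Line 13: ['problem', 'car'] (min_width=11, slack=0)
Line 14: ['table'] (min_width=5, slack=6)
Line 15: ['window'] (min_width=6, slack=5)
Line 16: ['silver'] (min_width=6, slack=5)
Line 17: ['universe'] (min_width=8, slack=3)
Line 18: ['silver'] (min_width=6, slack=5)
Line 19: ['mountain'] (min_width=8, slack=3)
Line 20: ['segment'] (min_width=7, slack=4)
Line 21: ['triangle'] (min_width=8, slack=3)
Line 22: ['storm'] (min_width=5, slack=6)
Line 23: ['pencil'] (min_width=6, slack=5)
Total lines: 23

Answer: 23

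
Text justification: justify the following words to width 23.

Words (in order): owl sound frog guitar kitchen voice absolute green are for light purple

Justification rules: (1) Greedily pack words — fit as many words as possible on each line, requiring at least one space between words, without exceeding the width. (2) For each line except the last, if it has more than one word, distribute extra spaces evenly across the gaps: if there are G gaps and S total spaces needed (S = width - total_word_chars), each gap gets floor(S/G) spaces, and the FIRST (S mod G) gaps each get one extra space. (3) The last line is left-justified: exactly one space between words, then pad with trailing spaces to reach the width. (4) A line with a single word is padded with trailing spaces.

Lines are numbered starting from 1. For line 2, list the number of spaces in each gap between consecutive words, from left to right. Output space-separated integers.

Answer: 2 1

Derivation:
Line 1: ['owl', 'sound', 'frog', 'guitar'] (min_width=21, slack=2)
Line 2: ['kitchen', 'voice', 'absolute'] (min_width=22, slack=1)
Line 3: ['green', 'are', 'for', 'light'] (min_width=19, slack=4)
Line 4: ['purple'] (min_width=6, slack=17)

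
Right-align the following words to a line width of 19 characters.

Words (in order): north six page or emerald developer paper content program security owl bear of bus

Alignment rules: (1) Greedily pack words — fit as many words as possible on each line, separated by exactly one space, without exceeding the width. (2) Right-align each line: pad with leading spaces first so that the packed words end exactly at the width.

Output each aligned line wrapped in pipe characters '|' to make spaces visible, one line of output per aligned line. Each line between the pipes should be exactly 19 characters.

Answer: |  north six page or|
|  emerald developer|
|      paper content|
|   program security|
|    owl bear of bus|

Derivation:
Line 1: ['north', 'six', 'page', 'or'] (min_width=17, slack=2)
Line 2: ['emerald', 'developer'] (min_width=17, slack=2)
Line 3: ['paper', 'content'] (min_width=13, slack=6)
Line 4: ['program', 'security'] (min_width=16, slack=3)
Line 5: ['owl', 'bear', 'of', 'bus'] (min_width=15, slack=4)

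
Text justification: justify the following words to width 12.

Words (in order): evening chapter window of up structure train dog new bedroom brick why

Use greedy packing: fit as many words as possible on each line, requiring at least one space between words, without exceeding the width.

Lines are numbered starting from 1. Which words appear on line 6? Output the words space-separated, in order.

Line 1: ['evening'] (min_width=7, slack=5)
Line 2: ['chapter'] (min_width=7, slack=5)
Line 3: ['window', 'of', 'up'] (min_width=12, slack=0)
Line 4: ['structure'] (min_width=9, slack=3)
Line 5: ['train', 'dog'] (min_width=9, slack=3)
Line 6: ['new', 'bedroom'] (min_width=11, slack=1)
Line 7: ['brick', 'why'] (min_width=9, slack=3)

Answer: new bedroom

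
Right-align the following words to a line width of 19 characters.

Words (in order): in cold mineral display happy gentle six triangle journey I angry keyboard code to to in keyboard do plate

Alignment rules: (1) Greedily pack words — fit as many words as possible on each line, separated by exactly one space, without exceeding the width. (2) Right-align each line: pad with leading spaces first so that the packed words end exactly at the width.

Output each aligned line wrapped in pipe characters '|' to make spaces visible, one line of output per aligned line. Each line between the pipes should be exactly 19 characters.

Answer: |    in cold mineral|
|      display happy|
|gentle six triangle|
|    journey I angry|
|keyboard code to to|
|     in keyboard do|
|              plate|

Derivation:
Line 1: ['in', 'cold', 'mineral'] (min_width=15, slack=4)
Line 2: ['display', 'happy'] (min_width=13, slack=6)
Line 3: ['gentle', 'six', 'triangle'] (min_width=19, slack=0)
Line 4: ['journey', 'I', 'angry'] (min_width=15, slack=4)
Line 5: ['keyboard', 'code', 'to', 'to'] (min_width=19, slack=0)
Line 6: ['in', 'keyboard', 'do'] (min_width=14, slack=5)
Line 7: ['plate'] (min_width=5, slack=14)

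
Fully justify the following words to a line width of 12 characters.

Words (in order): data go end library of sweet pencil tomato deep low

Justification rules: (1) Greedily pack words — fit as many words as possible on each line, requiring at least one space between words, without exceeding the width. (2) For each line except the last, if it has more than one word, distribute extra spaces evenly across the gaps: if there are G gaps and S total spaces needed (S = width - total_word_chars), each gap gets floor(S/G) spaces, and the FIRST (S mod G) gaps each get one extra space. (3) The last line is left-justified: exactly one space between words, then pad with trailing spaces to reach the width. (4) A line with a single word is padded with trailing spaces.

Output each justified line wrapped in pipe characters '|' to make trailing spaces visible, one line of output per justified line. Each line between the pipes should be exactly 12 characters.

Line 1: ['data', 'go', 'end'] (min_width=11, slack=1)
Line 2: ['library', 'of'] (min_width=10, slack=2)
Line 3: ['sweet', 'pencil'] (min_width=12, slack=0)
Line 4: ['tomato', 'deep'] (min_width=11, slack=1)
Line 5: ['low'] (min_width=3, slack=9)

Answer: |data  go end|
|library   of|
|sweet pencil|
|tomato  deep|
|low         |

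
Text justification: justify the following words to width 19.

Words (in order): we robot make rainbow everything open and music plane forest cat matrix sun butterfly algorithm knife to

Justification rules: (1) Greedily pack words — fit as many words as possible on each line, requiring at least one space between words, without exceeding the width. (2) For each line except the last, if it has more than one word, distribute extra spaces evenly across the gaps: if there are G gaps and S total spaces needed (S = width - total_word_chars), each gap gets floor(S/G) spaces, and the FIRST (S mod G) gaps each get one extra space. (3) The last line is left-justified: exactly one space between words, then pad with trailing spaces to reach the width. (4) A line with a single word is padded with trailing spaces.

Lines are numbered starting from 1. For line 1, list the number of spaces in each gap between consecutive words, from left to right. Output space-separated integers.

Answer: 4 4

Derivation:
Line 1: ['we', 'robot', 'make'] (min_width=13, slack=6)
Line 2: ['rainbow', 'everything'] (min_width=18, slack=1)
Line 3: ['open', 'and', 'music'] (min_width=14, slack=5)
Line 4: ['plane', 'forest', 'cat'] (min_width=16, slack=3)
Line 5: ['matrix', 'sun'] (min_width=10, slack=9)
Line 6: ['butterfly', 'algorithm'] (min_width=19, slack=0)
Line 7: ['knife', 'to'] (min_width=8, slack=11)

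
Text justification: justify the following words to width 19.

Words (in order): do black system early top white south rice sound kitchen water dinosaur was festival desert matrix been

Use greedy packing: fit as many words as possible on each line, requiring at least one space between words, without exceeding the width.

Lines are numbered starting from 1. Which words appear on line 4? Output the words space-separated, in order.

Line 1: ['do', 'black', 'system'] (min_width=15, slack=4)
Line 2: ['early', 'top', 'white'] (min_width=15, slack=4)
Line 3: ['south', 'rice', 'sound'] (min_width=16, slack=3)
Line 4: ['kitchen', 'water'] (min_width=13, slack=6)
Line 5: ['dinosaur', 'was'] (min_width=12, slack=7)
Line 6: ['festival', 'desert'] (min_width=15, slack=4)
Line 7: ['matrix', 'been'] (min_width=11, slack=8)

Answer: kitchen water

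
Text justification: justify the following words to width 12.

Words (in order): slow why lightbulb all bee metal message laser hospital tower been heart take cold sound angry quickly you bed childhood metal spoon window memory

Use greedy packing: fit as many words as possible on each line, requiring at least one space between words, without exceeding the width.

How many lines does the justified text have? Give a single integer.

Line 1: ['slow', 'why'] (min_width=8, slack=4)
Line 2: ['lightbulb'] (min_width=9, slack=3)
Line 3: ['all', 'bee'] (min_width=7, slack=5)
Line 4: ['metal'] (min_width=5, slack=7)
Line 5: ['message'] (min_width=7, slack=5)
Line 6: ['laser'] (min_width=5, slack=7)
Line 7: ['hospital'] (min_width=8, slack=4)
Line 8: ['tower', 'been'] (min_width=10, slack=2)
Line 9: ['heart', 'take'] (min_width=10, slack=2)
Line 10: ['cold', 'sound'] (min_width=10, slack=2)
Line 11: ['angry'] (min_width=5, slack=7)
Line 12: ['quickly', 'you'] (min_width=11, slack=1)
Line 13: ['bed'] (min_width=3, slack=9)
Line 14: ['childhood'] (min_width=9, slack=3)
Line 15: ['metal', 'spoon'] (min_width=11, slack=1)
Line 16: ['window'] (min_width=6, slack=6)
Line 17: ['memory'] (min_width=6, slack=6)
Total lines: 17

Answer: 17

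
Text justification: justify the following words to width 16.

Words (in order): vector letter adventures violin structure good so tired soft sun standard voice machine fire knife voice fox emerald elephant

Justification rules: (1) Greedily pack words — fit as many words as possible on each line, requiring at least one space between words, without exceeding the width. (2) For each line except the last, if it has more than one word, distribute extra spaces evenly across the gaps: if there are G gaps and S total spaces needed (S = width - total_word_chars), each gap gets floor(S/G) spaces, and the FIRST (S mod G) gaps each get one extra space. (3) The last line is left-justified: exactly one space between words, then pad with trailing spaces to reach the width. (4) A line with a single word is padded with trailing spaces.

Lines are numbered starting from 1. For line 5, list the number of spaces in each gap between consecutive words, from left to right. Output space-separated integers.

Line 1: ['vector', 'letter'] (min_width=13, slack=3)
Line 2: ['adventures'] (min_width=10, slack=6)
Line 3: ['violin', 'structure'] (min_width=16, slack=0)
Line 4: ['good', 'so', 'tired'] (min_width=13, slack=3)
Line 5: ['soft', 'sun'] (min_width=8, slack=8)
Line 6: ['standard', 'voice'] (min_width=14, slack=2)
Line 7: ['machine', 'fire'] (min_width=12, slack=4)
Line 8: ['knife', 'voice', 'fox'] (min_width=15, slack=1)
Line 9: ['emerald', 'elephant'] (min_width=16, slack=0)

Answer: 9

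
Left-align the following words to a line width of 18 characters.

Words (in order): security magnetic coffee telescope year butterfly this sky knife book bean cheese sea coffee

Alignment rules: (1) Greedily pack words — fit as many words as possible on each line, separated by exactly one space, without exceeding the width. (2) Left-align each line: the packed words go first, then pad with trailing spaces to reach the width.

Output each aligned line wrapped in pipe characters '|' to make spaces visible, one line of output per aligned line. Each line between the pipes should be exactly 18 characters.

Line 1: ['security', 'magnetic'] (min_width=17, slack=1)
Line 2: ['coffee', 'telescope'] (min_width=16, slack=2)
Line 3: ['year', 'butterfly'] (min_width=14, slack=4)
Line 4: ['this', 'sky', 'knife'] (min_width=14, slack=4)
Line 5: ['book', 'bean', 'cheese'] (min_width=16, slack=2)
Line 6: ['sea', 'coffee'] (min_width=10, slack=8)

Answer: |security magnetic |
|coffee telescope  |
|year butterfly    |
|this sky knife    |
|book bean cheese  |
|sea coffee        |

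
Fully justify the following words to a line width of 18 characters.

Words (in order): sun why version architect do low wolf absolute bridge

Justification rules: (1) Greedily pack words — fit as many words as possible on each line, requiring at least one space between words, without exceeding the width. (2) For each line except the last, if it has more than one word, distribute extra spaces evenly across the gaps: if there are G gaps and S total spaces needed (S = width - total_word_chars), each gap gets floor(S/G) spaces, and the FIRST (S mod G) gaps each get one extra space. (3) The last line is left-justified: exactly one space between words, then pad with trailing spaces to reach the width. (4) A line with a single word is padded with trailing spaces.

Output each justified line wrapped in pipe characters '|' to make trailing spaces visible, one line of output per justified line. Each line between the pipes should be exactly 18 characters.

Answer: |sun   why  version|
|architect  do  low|
|wolf      absolute|
|bridge            |

Derivation:
Line 1: ['sun', 'why', 'version'] (min_width=15, slack=3)
Line 2: ['architect', 'do', 'low'] (min_width=16, slack=2)
Line 3: ['wolf', 'absolute'] (min_width=13, slack=5)
Line 4: ['bridge'] (min_width=6, slack=12)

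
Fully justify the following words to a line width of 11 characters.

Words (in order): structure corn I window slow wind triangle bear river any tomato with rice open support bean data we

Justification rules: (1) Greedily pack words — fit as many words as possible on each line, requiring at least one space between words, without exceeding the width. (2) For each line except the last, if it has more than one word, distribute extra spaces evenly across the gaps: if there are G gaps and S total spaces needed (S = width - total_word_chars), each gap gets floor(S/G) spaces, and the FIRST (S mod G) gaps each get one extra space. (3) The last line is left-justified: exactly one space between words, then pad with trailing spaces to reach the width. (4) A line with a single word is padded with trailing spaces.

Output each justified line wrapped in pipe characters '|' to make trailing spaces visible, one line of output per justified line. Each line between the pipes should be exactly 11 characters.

Line 1: ['structure'] (min_width=9, slack=2)
Line 2: ['corn', 'I'] (min_width=6, slack=5)
Line 3: ['window', 'slow'] (min_width=11, slack=0)
Line 4: ['wind'] (min_width=4, slack=7)
Line 5: ['triangle'] (min_width=8, slack=3)
Line 6: ['bear', 'river'] (min_width=10, slack=1)
Line 7: ['any', 'tomato'] (min_width=10, slack=1)
Line 8: ['with', 'rice'] (min_width=9, slack=2)
Line 9: ['open'] (min_width=4, slack=7)
Line 10: ['support'] (min_width=7, slack=4)
Line 11: ['bean', 'data'] (min_width=9, slack=2)
Line 12: ['we'] (min_width=2, slack=9)

Answer: |structure  |
|corn      I|
|window slow|
|wind       |
|triangle   |
|bear  river|
|any  tomato|
|with   rice|
|open       |
|support    |
|bean   data|
|we         |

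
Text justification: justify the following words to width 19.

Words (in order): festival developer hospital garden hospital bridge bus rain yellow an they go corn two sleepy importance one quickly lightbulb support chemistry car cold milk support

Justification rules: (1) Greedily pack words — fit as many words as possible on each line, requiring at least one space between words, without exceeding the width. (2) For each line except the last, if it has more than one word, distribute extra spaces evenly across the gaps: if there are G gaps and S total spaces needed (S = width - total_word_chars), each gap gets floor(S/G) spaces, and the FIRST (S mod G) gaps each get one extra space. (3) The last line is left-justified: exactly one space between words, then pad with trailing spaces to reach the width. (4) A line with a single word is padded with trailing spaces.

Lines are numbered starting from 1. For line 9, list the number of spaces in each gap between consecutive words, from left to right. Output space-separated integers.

Answer: 4 4

Derivation:
Line 1: ['festival', 'developer'] (min_width=18, slack=1)
Line 2: ['hospital', 'garden'] (min_width=15, slack=4)
Line 3: ['hospital', 'bridge', 'bus'] (min_width=19, slack=0)
Line 4: ['rain', 'yellow', 'an', 'they'] (min_width=19, slack=0)
Line 5: ['go', 'corn', 'two', 'sleepy'] (min_width=18, slack=1)
Line 6: ['importance', 'one'] (min_width=14, slack=5)
Line 7: ['quickly', 'lightbulb'] (min_width=17, slack=2)
Line 8: ['support', 'chemistry'] (min_width=17, slack=2)
Line 9: ['car', 'cold', 'milk'] (min_width=13, slack=6)
Line 10: ['support'] (min_width=7, slack=12)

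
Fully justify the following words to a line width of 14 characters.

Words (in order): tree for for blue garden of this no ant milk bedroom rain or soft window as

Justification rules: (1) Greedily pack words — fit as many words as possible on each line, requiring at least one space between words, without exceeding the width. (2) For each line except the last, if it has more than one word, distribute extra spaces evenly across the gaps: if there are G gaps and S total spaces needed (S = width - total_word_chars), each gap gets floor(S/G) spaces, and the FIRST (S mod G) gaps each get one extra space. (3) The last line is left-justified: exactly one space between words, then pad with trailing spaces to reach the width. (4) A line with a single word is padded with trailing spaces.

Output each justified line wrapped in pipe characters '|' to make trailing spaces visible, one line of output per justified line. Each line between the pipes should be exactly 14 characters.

Line 1: ['tree', 'for', 'for'] (min_width=12, slack=2)
Line 2: ['blue', 'garden', 'of'] (min_width=14, slack=0)
Line 3: ['this', 'no', 'ant'] (min_width=11, slack=3)
Line 4: ['milk', 'bedroom'] (min_width=12, slack=2)
Line 5: ['rain', 'or', 'soft'] (min_width=12, slack=2)
Line 6: ['window', 'as'] (min_width=9, slack=5)

Answer: |tree  for  for|
|blue garden of|
|this   no  ant|
|milk   bedroom|
|rain  or  soft|
|window as     |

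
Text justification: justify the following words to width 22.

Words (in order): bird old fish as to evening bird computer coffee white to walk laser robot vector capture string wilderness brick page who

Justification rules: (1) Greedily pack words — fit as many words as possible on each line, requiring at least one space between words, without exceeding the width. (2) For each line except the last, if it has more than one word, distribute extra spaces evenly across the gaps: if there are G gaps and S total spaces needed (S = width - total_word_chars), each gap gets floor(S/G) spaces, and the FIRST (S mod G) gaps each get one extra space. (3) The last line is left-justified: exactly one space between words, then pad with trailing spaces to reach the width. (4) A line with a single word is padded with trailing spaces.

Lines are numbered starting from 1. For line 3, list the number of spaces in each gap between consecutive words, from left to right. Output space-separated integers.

Line 1: ['bird', 'old', 'fish', 'as', 'to'] (min_width=19, slack=3)
Line 2: ['evening', 'bird', 'computer'] (min_width=21, slack=1)
Line 3: ['coffee', 'white', 'to', 'walk'] (min_width=20, slack=2)
Line 4: ['laser', 'robot', 'vector'] (min_width=18, slack=4)
Line 5: ['capture', 'string'] (min_width=14, slack=8)
Line 6: ['wilderness', 'brick', 'page'] (min_width=21, slack=1)
Line 7: ['who'] (min_width=3, slack=19)

Answer: 2 2 1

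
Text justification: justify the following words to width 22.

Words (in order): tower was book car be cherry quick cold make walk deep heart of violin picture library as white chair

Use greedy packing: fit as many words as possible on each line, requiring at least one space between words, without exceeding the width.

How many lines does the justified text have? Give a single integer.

Line 1: ['tower', 'was', 'book', 'car', 'be'] (min_width=21, slack=1)
Line 2: ['cherry', 'quick', 'cold', 'make'] (min_width=22, slack=0)
Line 3: ['walk', 'deep', 'heart', 'of'] (min_width=18, slack=4)
Line 4: ['violin', 'picture', 'library'] (min_width=22, slack=0)
Line 5: ['as', 'white', 'chair'] (min_width=14, slack=8)
Total lines: 5

Answer: 5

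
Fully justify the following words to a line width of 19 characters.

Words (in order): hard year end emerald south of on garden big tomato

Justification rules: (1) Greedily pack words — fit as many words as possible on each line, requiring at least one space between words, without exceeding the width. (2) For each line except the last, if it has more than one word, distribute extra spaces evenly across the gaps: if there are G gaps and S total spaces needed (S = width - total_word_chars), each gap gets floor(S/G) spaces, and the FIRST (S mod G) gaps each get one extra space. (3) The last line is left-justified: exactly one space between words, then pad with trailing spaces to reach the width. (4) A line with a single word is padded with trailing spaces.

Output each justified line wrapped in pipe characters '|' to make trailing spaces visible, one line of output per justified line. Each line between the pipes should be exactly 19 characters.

Line 1: ['hard', 'year', 'end'] (min_width=13, slack=6)
Line 2: ['emerald', 'south', 'of', 'on'] (min_width=19, slack=0)
Line 3: ['garden', 'big', 'tomato'] (min_width=17, slack=2)

Answer: |hard    year    end|
|emerald south of on|
|garden big tomato  |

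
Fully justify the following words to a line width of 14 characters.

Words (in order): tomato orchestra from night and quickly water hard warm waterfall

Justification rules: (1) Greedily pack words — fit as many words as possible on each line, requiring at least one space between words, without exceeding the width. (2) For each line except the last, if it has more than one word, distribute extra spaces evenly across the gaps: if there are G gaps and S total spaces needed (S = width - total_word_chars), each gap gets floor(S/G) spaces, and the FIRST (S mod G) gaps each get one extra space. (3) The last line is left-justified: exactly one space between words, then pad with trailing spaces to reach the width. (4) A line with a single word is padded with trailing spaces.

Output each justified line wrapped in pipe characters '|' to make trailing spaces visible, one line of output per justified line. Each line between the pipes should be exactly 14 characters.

Line 1: ['tomato'] (min_width=6, slack=8)
Line 2: ['orchestra', 'from'] (min_width=14, slack=0)
Line 3: ['night', 'and'] (min_width=9, slack=5)
Line 4: ['quickly', 'water'] (min_width=13, slack=1)
Line 5: ['hard', 'warm'] (min_width=9, slack=5)
Line 6: ['waterfall'] (min_width=9, slack=5)

Answer: |tomato        |
|orchestra from|
|night      and|
|quickly  water|
|hard      warm|
|waterfall     |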